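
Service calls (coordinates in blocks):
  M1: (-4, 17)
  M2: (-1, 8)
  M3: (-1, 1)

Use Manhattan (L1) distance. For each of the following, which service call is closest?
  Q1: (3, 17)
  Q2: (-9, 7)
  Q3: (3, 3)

Q1→M1; Q2→M2; Q3→M3

Q1 at (3, 17):
  M1: 7 blocks
  M2: 13 blocks
  M3: 20 blocks
  → nearest: M1 (7 blocks)
Q2 at (-9, 7):
  M1: 15 blocks
  M2: 9 blocks
  M3: 14 blocks
  → nearest: M2 (9 blocks)
Q3 at (3, 3):
  M1: 21 blocks
  M2: 9 blocks
  M3: 6 blocks
  → nearest: M3 (6 blocks)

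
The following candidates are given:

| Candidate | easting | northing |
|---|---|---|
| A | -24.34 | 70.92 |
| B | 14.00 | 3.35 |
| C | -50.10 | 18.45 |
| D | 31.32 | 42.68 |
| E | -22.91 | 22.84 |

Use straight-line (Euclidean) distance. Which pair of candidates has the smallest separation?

C and E

Pairwise distances:
A–B: √((38.34)² + (-67.57)²) = √(1469.9556 + 4565.7049) = 77.69
A–C: √((-25.76)² + (-52.47)²) = √(663.5776 + 2753.1009) = 58.45
A–D: √((55.66)² + (-28.24)²) = √(3098.0356 + 797.4976) = 62.41
A–E: √((1.43)² + (-48.08)²) = √(2.0449 + 2311.6864) = 48.10
B–C: √((-64.10)² + (15.10)²) = √(4108.8100 + 228.0100) = 65.85
B–D: √((17.32)² + (39.33)²) = √(299.9824 + 1546.8489) = 42.97
B–E: √((-36.91)² + (19.49)²) = √(1362.3481 + 379.8601) = 41.74
C–D: √((81.42)² + (24.23)²) = √(6629.2164 + 587.0929) = 84.95
C–E: √((27.19)² + (4.39)²) = √(739.2961 + 19.2721) = 27.54
D–E: √((-54.23)² + (-19.84)²) = √(2940.8929 + 393.6256) = 57.75
Closest pair: C–E at 27.54.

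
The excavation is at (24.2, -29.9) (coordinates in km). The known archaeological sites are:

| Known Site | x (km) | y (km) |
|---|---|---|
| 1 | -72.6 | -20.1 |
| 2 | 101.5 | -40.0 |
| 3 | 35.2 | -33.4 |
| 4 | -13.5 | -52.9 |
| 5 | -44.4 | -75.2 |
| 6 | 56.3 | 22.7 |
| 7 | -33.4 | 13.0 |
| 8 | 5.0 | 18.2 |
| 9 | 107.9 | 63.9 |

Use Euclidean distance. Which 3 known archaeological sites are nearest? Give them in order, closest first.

Distances from (24.2, -29.9):
1: 97.3 km
2: 78.0 km
3: 11.5 km
4: 44.2 km
5: 82.2 km
6: 61.6 km
7: 71.8 km
8: 51.8 km
9: 125.7 km
Sorted: 3 (11.5 km) < 4 (44.2 km) < 8 (51.8 km) < 6 (61.6 km) < 7 (71.8 km) < …

3, 4, 8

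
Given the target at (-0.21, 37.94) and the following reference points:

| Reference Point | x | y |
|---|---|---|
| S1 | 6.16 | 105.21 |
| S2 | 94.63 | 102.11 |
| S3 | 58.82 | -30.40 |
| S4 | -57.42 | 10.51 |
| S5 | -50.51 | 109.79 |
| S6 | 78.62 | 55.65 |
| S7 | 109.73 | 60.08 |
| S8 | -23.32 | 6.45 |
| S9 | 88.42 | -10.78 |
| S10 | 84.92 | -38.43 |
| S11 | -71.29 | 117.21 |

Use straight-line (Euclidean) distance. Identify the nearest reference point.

Distances from (-0.21, 37.94):
S1: 67.57
S2: 114.51
S3: 90.30
S4: 63.45
S5: 87.71
S6: 80.79
S7: 112.15
S8: 39.06
S9: 101.14
S10: 114.37
S11: 106.47
Minimum: S8 at 39.06.

S8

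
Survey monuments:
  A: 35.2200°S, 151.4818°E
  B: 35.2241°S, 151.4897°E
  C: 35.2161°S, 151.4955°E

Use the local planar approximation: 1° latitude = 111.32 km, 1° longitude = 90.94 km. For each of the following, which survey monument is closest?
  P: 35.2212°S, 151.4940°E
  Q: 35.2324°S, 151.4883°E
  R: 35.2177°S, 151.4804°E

P at 35.2212°S, 151.4940°E:
  A: 1.1175 km
  B: 0.5071 km
  C: 0.5839 km
  → nearest: B (0.5071 km)
Q at 35.2324°S, 151.4883°E:
  A: 1.5016 km
  B: 0.9327 km
  C: 1.9290 km
  → nearest: B (0.9327 km)
R at 35.2177°S, 151.4804°E:
  A: 0.2859 km
  B: 1.1058 km
  C: 1.3847 km
  → nearest: A (0.2859 km)

P→B; Q→B; R→A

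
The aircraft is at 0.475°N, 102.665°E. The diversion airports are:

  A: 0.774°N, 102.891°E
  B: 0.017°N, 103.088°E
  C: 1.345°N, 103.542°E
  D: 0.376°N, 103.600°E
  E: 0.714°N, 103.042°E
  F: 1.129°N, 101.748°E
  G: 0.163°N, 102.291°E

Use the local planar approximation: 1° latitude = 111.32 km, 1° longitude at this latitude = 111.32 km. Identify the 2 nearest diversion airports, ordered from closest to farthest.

Distances from 0.475°N, 102.665°E:
A: √((0.299·111.32)² + (0.226·111.32)²) = √(1107.86992 + 632.94107) = 41.723 km
B: √((-0.458·111.32)² + (0.423·111.32)²) = √(2599.42536 + 2217.31365) = 69.403 km
C: √((0.870·111.32)² + (0.877·111.32)²) = √(9379.61258 + 9531.15609) = 137.516 km
D: √((-0.099·111.32)² + (0.935·111.32)²) = √(121.45539 + 10833.52069) = 104.666 km
E: √((0.239·111.32)² + (0.377·111.32)²) = √(707.85157 + 1761.28281) = 49.690 km
F: √((0.654·111.32)² + (-0.917·111.32)²) = √(5300.31758 + 10420.41623) = 125.382 km
G: √((-0.312·111.32)² + (-0.374·111.32)²) = √(1206.30071 + 1733.36331) = 54.219 km
Sorted: A (41.723 km) < E (49.690 km) < G (54.219 km) < B (69.403 km) < …

A, E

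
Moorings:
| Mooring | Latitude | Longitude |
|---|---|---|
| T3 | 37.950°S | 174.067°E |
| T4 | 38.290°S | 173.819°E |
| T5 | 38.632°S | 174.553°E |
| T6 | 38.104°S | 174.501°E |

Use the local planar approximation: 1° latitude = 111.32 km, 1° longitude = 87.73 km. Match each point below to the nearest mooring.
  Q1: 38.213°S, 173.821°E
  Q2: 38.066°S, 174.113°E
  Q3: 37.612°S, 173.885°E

Q1 at 38.213°S, 173.821°E:
  T3: √((0.263·111.32)² + (0.246·87.73)²) = √(857.15210 + 465.76460) = 36.372 km
  T4: √((-0.077·111.32)² + (-0.002·87.73)²) = √(73.47301 + 0.03079) = 8.573 km
  T5: √((-0.419·111.32)² + (0.732·87.73)²) = √(2175.57691 + 4123.99776) = 79.370 km
  T6: √((0.109·111.32)² + (0.680·87.73)²) = √(147.23104 + 3558.88606) = 60.878 km
  → nearest: T4 (8.573 km)
Q2 at 38.066°S, 174.113°E:
  T3: √((0.116·111.32)² + (-0.046·87.73)²) = √(166.74867 + 16.28591) = 13.529 km
  T4: √((-0.224·111.32)² + (-0.294·87.73)²) = √(621.78814 + 665.25925) = 35.875 km
  T5: √((-0.566·111.32)² + (0.440·87.73)²) = √(3969.89717 + 1490.05264) = 73.891 km
  T6: √((-0.038·111.32)² + (0.388·87.73)²) = √(17.89425 + 1158.66986) = 34.301 km
  → nearest: T3 (13.529 km)
Q3 at 37.612°S, 173.885°E:
  T3: √((-0.338·111.32)² + (0.182·87.73)²) = √(1415.72792 + 254.94062) = 40.874 km
  T4: √((-0.678·111.32)² + (-0.066·87.73)²) = √(5696.46959 + 33.52618) = 75.697 km
  T5: √((-1.020·111.32)² + (0.668·87.73)²) = √(12892.78495 + 3434.38662) = 127.778 km
  T6: √((-0.492·111.32)² + (0.616·87.73)²) = √(2999.69156 + 2920.50318) = 76.943 km
  → nearest: T3 (40.874 km)

Q1→T4; Q2→T3; Q3→T3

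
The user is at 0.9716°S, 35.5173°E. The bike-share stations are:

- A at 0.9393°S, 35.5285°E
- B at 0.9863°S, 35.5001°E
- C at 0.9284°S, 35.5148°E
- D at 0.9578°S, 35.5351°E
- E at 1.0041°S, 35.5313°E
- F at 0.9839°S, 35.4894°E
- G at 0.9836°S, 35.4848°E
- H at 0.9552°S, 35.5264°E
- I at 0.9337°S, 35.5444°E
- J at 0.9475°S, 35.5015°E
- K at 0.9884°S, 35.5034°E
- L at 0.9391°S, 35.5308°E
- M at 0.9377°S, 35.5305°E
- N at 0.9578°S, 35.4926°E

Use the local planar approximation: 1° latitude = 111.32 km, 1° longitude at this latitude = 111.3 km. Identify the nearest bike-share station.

H

Distances from 0.9716°S, 35.5173°E:
A: √((0.0323·111.32)² + (0.0112·111.3)²) = √(12.928598 + 1.553912) = 3.8056 km
B: √((-0.0147·111.32)² + (-0.0172·111.3)²) = √(2.677818 + 3.664774) = 2.5185 km
C: √((0.0432·111.32)² + (-0.0025·111.3)²) = √(23.126712 + 0.077423) = 4.8171 km
D: √((0.0138·111.32)² + (0.0178·111.3)²) = √(2.359960 + 3.924916) = 2.5070 km
E: √((-0.0325·111.32)² + (0.0140·111.3)²) = √(13.089200 + 2.427987) = 3.9392 km
F: √((-0.0123·111.32)² + (-0.0279·111.3)²) = √(1.874807 + 9.642702) = 3.3937 km
G: √((-0.0120·111.32)² + (-0.0325·111.3)²) = √(1.784469 + 13.084498) = 3.8560 km
H: √((0.0164·111.32)² + (0.0091·111.3)²) = √(3.332991 + 1.025825) = 2.0878 km
I: √((0.0379·111.32)² + (0.0271·111.3)²) = √(17.800197 + 9.097643) = 5.1863 km
J: √((0.0241·111.32)² + (-0.0158·111.3)²) = √(7.197480 + 3.092463) = 3.2078 km
K: √((-0.0168·111.32)² + (-0.0139·111.3)²) = √(3.497558 + 2.393426) = 2.4271 km
L: √((0.0325·111.32)² + (0.0135·111.3)²) = √(13.089200 + 2.257657) = 3.9175 km
M: √((0.0339·111.32)² + (0.0132·111.3)²) = √(14.241174 + 2.158431) = 4.0496 km
N: √((0.0138·111.32)² + (-0.0247·111.3)²) = √(2.359960 + 7.557606) = 3.1492 km
Minimum: H at 2.0878 km.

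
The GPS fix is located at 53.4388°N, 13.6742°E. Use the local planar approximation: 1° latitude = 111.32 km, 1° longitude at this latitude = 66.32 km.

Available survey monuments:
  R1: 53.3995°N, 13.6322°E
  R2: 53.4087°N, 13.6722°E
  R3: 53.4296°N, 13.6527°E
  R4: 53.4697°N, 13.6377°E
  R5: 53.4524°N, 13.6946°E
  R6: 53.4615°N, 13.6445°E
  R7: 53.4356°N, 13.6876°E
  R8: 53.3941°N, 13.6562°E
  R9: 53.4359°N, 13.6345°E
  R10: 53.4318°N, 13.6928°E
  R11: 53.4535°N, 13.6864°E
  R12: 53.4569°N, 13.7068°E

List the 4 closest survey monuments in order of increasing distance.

R7, R10, R3, R11

Distances from 53.4388°N, 13.6742°E:
R1: 5.1863 km
R2: 3.3534 km
R3: 1.7556 km
R4: 4.2062 km
R5: 2.0304 km
R6: 3.2039 km
R7: 0.9574 km
R8: 5.1172 km
R9: 2.6526 km
R10: 1.4591 km
R11: 1.8255 km
R12: 2.9554 km
Sorted: R7 (0.9574 km) < R10 (1.4591 km) < R3 (1.7556 km) < R11 (1.8255 km) < R5 (2.0304 km) < R9 (2.6526 km) < …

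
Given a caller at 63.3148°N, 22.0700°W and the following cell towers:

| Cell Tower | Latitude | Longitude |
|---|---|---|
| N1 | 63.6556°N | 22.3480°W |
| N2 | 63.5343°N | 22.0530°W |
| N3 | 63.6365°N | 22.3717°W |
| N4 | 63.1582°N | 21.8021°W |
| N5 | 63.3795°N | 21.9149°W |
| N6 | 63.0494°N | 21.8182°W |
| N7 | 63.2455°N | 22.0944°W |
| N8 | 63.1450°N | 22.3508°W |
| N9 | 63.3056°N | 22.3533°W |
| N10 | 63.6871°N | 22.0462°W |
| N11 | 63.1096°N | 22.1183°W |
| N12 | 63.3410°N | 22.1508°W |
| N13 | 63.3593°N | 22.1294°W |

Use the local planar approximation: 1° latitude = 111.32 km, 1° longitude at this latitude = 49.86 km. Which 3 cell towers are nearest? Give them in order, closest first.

Distances from 63.3148°N, 22.0700°W:
N1: √((0.3408·111.32)² + (-0.2780·49.86)²) = √(1439.280918 + 192.129539) = 40.3907 km
N2: √((0.2195·111.32)² + (0.0170·49.86)²) = √(597.056519 + 0.718460) = 24.4494 km
N3: √((0.3217·111.32)² + (-0.3017·49.86)²) = √(1282.473846 + 226.284689) = 38.8427 km
N4: √((-0.1566·111.32)² + (0.2679·49.86)²) = √(303.899448 + 178.422646) = 21.9618 km
N5: √((0.0647·111.32)² + (0.1551·49.86)²) = √(51.874623 + 59.803712) = 10.5678 km
N6: √((-0.2654·111.32)² + (0.2518·49.86)²) = √(872.867317 + 157.621697) = 32.1012 km
N7: √((-0.0693·111.32)² + (-0.0244·49.86)²) = √(59.513140 + 1.480077) = 7.8098 km
N8: √((-0.1698·111.32)² + (-0.2808·49.86)²) = √(357.290745 + 196.019264) = 23.5225 km
N9: √((-0.0092·111.32)² + (-0.2833·49.86)²) = √(1.048871 + 199.525174) = 14.1624 km
N10: √((0.3723·111.32)² + (0.0238·49.86)²) = √(1717.641275 + 1.408181) = 41.4614 km
N11: √((-0.2052·111.32)² + (-0.0483·49.86)²) = √(521.796436 + 5.799610) = 22.9695 km
N12: √((0.0262·111.32)² + (-0.0808·49.86)²) = √(8.506462 + 16.230327) = 4.9736 km
N13: √((0.0445·111.32)² + (-0.0594·49.86)²) = √(24.539540 + 8.771572) = 5.7716 km
Sorted: N12 (4.9736 km) < N13 (5.7716 km) < N7 (7.8098 km) < N5 (10.5678 km) < N9 (14.1624 km) < …

N12, N13, N7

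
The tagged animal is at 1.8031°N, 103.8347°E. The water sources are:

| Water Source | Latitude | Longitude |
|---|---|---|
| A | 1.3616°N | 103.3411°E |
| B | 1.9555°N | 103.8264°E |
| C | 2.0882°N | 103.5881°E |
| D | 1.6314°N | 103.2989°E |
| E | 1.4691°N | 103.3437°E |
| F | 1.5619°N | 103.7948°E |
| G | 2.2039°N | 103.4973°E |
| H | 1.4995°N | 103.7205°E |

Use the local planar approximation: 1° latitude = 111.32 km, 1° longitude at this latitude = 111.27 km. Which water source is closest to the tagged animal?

B

Distances from 1.8031°N, 103.8347°E:
A: 73.7023 km
B: 16.9903 km
C: 41.9543 km
D: 62.6075 km
E: 66.0851 km
F: 27.2150 km
G: 58.3106 km
H: 36.1066 km
Minimum: B at 16.9903 km.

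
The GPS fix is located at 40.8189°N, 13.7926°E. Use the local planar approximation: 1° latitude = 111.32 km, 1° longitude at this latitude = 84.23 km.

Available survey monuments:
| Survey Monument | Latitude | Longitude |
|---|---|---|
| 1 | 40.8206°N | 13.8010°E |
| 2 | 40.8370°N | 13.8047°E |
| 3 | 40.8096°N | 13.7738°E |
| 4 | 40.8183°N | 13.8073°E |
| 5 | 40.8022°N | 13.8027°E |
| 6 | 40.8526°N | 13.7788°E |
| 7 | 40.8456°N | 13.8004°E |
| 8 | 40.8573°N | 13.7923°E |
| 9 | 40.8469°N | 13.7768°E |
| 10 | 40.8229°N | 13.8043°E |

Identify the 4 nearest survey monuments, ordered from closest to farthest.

1, 10, 4, 3

Distances from 40.8189°N, 13.7926°E:
1: √((0.0017·111.32)² + (0.0084·84.23)²) = √(0.035813 + 0.500602) = 0.7324 km
2: √((0.0181·111.32)² + (0.0121·84.23)²) = √(4.059790 + 1.038734) = 2.2580 km
3: √((-0.0093·111.32)² + (-0.0188·84.23)²) = √(1.071796 + 2.507548) = 1.8919 km
4: √((-0.0006·111.32)² + (0.0147·84.23)²) = √(0.004461 + 1.533092) = 1.2400 km
5: √((-0.0167·111.32)² + (0.0101·84.23)²) = √(3.456045 + 0.723730) = 2.0444 km
6: √((0.0337·111.32)² + (-0.0138·84.23)²) = √(14.073632 + 1.351113) = 3.9274 km
7: √((0.0267·111.32)² + (0.0078·84.23)²) = √(8.834234 + 0.431641) = 3.0440 km
8: √((0.0384·111.32)² + (-0.0003·84.23)²) = √(18.272957 + 0.000639) = 4.2748 km
9: √((0.0280·111.32)² + (-0.0158·84.23)²) = √(9.715440 + 1.771119) = 3.3892 km
10: √((0.0040·111.32)² + (0.0117·84.23)²) = √(0.198274 + 0.971193) = 1.0814 km
Sorted: 1 (0.7324 km) < 10 (1.0814 km) < 4 (1.2400 km) < 3 (1.8919 km) < 5 (2.0444 km) < 2 (2.2580 km) < …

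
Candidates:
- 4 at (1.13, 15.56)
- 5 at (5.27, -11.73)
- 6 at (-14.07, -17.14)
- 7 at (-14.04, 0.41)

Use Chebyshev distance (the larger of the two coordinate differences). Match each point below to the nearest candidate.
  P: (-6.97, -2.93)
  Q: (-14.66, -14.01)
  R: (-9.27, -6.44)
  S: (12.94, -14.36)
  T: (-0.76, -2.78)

P at (-6.97, -2.93):
  4: 18.49
  5: 12.24
  6: 14.21
  7: 7.07
  → nearest: 7 (7.07)
Q at (-14.66, -14.01):
  4: 29.57
  5: 19.93
  6: 3.13
  7: 14.42
  → nearest: 6 (3.13)
R at (-9.27, -6.44):
  4: 22.00
  5: 14.54
  6: 10.70
  7: 6.85
  → nearest: 7 (6.85)
S at (12.94, -14.36):
  4: 29.92
  5: 7.67
  6: 27.01
  7: 26.98
  → nearest: 5 (7.67)
T at (-0.76, -2.78):
  4: 18.34
  5: 8.95
  6: 14.36
  7: 13.28
  → nearest: 5 (8.95)

P→7; Q→6; R→7; S→5; T→5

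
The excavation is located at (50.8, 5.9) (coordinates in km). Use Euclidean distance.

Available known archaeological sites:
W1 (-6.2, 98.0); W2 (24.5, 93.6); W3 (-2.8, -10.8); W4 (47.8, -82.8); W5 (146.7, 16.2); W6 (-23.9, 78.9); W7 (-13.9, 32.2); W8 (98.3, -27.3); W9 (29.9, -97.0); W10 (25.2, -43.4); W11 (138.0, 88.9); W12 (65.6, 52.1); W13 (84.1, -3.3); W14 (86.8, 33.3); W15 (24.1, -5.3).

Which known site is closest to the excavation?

Distances from (50.8, 5.9):
W1: 108.3 km
W2: 91.6 km
W3: 56.1 km
W4: 88.8 km
W5: 96.5 km
W6: 104.4 km
W7: 69.8 km
W8: 58.0 km
W9: 105.0 km
W10: 55.6 km
W11: 120.4 km
W12: 48.5 km
W13: 34.5 km
W14: 45.2 km
W15: 29.0 km
Minimum: W15 at 29.0 km.

W15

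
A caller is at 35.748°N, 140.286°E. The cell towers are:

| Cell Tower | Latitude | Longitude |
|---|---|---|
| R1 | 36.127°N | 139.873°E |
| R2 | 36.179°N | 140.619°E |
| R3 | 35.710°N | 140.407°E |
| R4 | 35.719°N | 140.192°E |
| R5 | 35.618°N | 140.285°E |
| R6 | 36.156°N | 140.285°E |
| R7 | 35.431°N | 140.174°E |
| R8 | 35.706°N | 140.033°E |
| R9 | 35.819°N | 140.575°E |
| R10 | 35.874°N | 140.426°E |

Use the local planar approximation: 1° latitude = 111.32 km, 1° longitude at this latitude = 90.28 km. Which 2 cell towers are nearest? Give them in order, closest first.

R4, R3

Distances from 35.748°N, 140.286°E:
R1: √((0.379·111.32)² + (-0.413·90.28)²) = √(1780.01973 + 1390.21895) = 56.305 km
R2: √((0.431·111.32)² + (0.333·90.28)²) = √(2301.97676 + 903.79840) = 56.620 km
R3: √((-0.038·111.32)² + (0.121·90.28)²) = √(17.89425 + 119.33115) = 11.714 km
R4: √((-0.029·111.32)² + (-0.094·90.28)²) = √(10.42179 + 72.01763) = 9.080 km
R5: √((-0.130·111.32)² + (-0.001·90.28)²) = √(209.42721 + 0.00815) = 14.472 km
R6: √((0.408·111.32)² + (-0.001·90.28)²) = √(2062.84559 + 0.00815) = 45.419 km
R7: √((-0.317·111.32)² + (-0.112·90.28)²) = √(1245.27400 + 102.23960) = 36.708 km
R8: √((-0.042·111.32)² + (-0.253·90.28)²) = √(21.85974 + 521.70397) = 23.314 km
R9: √((0.071·111.32)² + (0.289·90.28)²) = √(62.46879 + 680.73611) = 27.262 km
R10: √((0.126·111.32)² + (0.140·90.28)²) = √(196.73765 + 159.74938) = 18.881 km
Sorted: R4 (9.080 km) < R3 (11.714 km) < R5 (14.472 km) < R10 (18.881 km) < …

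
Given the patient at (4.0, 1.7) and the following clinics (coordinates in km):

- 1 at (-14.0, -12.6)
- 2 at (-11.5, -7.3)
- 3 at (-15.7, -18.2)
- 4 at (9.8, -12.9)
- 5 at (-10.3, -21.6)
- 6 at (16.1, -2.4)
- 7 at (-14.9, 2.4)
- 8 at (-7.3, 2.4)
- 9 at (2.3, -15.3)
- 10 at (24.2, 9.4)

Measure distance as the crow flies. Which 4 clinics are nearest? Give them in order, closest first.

Distances from (4.0, 1.7):
1: √((-18.0)² + (-14.3)²) = √(324.000 + 204.490) = 23.0 km
2: √((-15.5)² + (-9.0)²) = √(240.250 + 81.000) = 17.9 km
3: √((-19.7)² + (-19.9)²) = √(388.090 + 396.010) = 28.0 km
4: √((5.8)² + (-14.6)²) = √(33.640 + 213.160) = 15.7 km
5: √((-14.3)² + (-23.3)²) = √(204.490 + 542.890) = 27.3 km
6: √((12.1)² + (-4.1)²) = √(146.410 + 16.810) = 12.8 km
7: √((-18.9)² + (0.7)²) = √(357.210 + 0.490) = 18.9 km
8: √((-11.3)² + (0.7)²) = √(127.690 + 0.490) = 11.3 km
9: √((-1.7)² + (-17.0)²) = √(2.890 + 289.000) = 17.1 km
10: √((20.2)² + (7.7)²) = √(408.040 + 59.290) = 21.6 km
Sorted: 8 (11.3 km) < 6 (12.8 km) < 4 (15.7 km) < 9 (17.1 km) < 2 (17.9 km) < 7 (18.9 km) < …

8, 6, 4, 9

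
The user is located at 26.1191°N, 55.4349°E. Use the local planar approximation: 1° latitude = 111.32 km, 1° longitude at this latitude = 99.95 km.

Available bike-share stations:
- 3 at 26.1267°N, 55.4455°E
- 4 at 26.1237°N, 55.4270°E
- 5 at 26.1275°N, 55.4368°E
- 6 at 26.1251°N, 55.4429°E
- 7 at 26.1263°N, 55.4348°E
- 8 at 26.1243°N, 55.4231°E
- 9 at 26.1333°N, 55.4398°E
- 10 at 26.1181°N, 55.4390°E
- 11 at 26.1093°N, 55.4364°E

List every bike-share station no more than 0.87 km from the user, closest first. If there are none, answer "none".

10, 7

Distances from 26.1191°N, 55.4349°E:
3: √((0.0076·111.32)² + (0.0106·99.95)²) = √(0.715770 + 1.122477) = 1.3558 km
4: √((0.0046·111.32)² + (-0.0079·99.95)²) = √(0.262218 + 0.623476) = 0.9411 km
5: √((0.0084·111.32)² + (0.0019·99.95)²) = √(0.874390 + 0.036064) = 0.9542 km
6: √((0.0060·111.32)² + (0.0080·99.95)²) = √(0.446117 + 0.639360) = 1.0419 km
7: √((0.0072·111.32)² + (-0.0001·99.95)²) = √(0.642409 + 0.000100) = 0.8016 km
8: √((0.0052·111.32)² + (-0.0118·99.95)²) = √(0.335084 + 1.391008) = 1.3138 km
9: √((0.0142·111.32)² + (0.0049·99.95)²) = √(2.498752 + 0.239860) = 1.6549 km
10: √((-0.0010·111.32)² + (0.0041·99.95)²) = √(0.012392 + 0.167932) = 0.4246 km
11: √((-0.0098·111.32)² + (0.0015·99.95)²) = √(1.190141 + 0.022478) = 1.1012 km
Threshold 0.87 km: 10 (0.4246 km), 7 (0.8016 km) are within range.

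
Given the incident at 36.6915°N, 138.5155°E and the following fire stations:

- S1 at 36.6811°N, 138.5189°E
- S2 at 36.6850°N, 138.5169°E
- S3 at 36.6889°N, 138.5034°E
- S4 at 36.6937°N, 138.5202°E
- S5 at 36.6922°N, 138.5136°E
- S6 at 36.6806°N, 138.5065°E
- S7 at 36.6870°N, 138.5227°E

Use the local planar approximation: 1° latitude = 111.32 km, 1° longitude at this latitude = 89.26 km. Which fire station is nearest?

S5

Distances from 36.6915°N, 138.5155°E:
S1: √((-0.0104·111.32)² + (0.0034·89.26)²) = √(1.340334 + 0.092103) = 1.1968 km
S2: √((-0.0065·111.32)² + (0.0014·89.26)²) = √(0.523568 + 0.015616) = 0.7343 km
S3: √((-0.0026·111.32)² + (-0.0121·89.26)²) = √(0.083771 + 1.166499) = 1.1182 km
S4: √((0.0022·111.32)² + (0.0047·89.26)²) = √(0.059978 + 0.175999) = 0.4858 km
S5: √((0.0007·111.32)² + (-0.0019·89.26)²) = √(0.006072 + 0.028762) = 0.1866 km
S6: √((-0.0109·111.32)² + (-0.0090·89.26)²) = √(1.472310 + 0.645355) = 1.4552 km
S7: √((-0.0045·111.32)² + (0.0072·89.26)²) = √(0.250941 + 0.413027) = 0.8148 km
Minimum: S5 at 0.1866 km.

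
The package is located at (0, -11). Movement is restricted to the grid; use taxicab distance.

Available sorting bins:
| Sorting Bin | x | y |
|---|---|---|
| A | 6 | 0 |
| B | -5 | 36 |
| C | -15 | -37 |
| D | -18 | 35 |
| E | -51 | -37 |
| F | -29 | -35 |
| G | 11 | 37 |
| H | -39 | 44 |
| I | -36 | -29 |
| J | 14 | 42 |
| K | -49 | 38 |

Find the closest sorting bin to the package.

A

Distances from (0, -11):
A: 17
B: 52
C: 41
D: 64
E: 77
F: 53
G: 59
H: 94
I: 54
J: 67
K: 98
Minimum: A at 17.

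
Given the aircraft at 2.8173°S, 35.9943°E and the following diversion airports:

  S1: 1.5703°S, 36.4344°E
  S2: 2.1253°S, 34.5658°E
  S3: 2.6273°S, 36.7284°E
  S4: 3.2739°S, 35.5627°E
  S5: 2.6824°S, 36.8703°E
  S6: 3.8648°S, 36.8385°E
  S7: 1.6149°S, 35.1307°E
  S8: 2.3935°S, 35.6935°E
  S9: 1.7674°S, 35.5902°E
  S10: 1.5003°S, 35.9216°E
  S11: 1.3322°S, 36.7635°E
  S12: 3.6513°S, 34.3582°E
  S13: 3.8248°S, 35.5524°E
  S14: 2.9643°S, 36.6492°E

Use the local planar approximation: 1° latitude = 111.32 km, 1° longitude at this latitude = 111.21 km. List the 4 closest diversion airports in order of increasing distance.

S8, S4, S14, S3

Distances from 2.8173°S, 35.9943°E:
S1: √((1.2470·111.32)² + (0.4401·111.21)²) = √(19269.892961 + 2395.468248) = 147.1916 km
S2: √((0.6920·111.32)² + (-1.4285·111.21)²) = √(5934.150878 + 25237.606866) = 176.5553 km
S3: √((0.1900·111.32)² + (0.7341·111.21)²) = √(447.356341 + 6664.968937) = 84.3346 km
S4: √((-0.4566·111.32)² + (-0.4316·111.21)²) = √(2583.557964 + 2303.830659) = 69.9099 km
S5: √((0.1349·111.32)² + (0.8760·111.21)²) = √(225.512331 + 9490.648606) = 98.5706 km
S6: √((-1.0475·111.32)² + (0.8442·111.21)²) = √(13597.355699 + 8814.108192) = 149.7046 km
S7: √((1.2024·111.32)² + (-0.8636·111.21)²) = √(17916.135175 + 9223.865229) = 164.7422 km
S8: √((0.4238·111.32)² + (-0.3008·111.21)²) = √(2225.708580 + 1119.034163) = 57.8338 km
S9: √((1.0499·111.32)² + (-0.4041·111.21)²) = √(13659.734770 + 2019.600095) = 125.2172 km
S10: √((1.3170·111.32)² + (-0.0727·111.21)²) = √(21494.034679 + 65.366691) = 146.8312 km
S11: √((1.4851·111.32)² + (0.7692·111.21)²) = √(27331.142814 + 7317.558998) = 186.1416 km
S12: √((-0.8340·111.32)² + (-1.6361·111.21)²) = √(8619.428999 + 33106.050316) = 204.2682 km
S13: √((-1.0075·111.32)² + (-0.4419·111.21)²) = √(12578.721594 + 2415.103151) = 122.4493 km
S14: √((-0.1470·111.32)² + (0.6549·111.21)²) = √(267.781805 + 5304.417050) = 74.6472 km
Sorted: S8 (57.8338 km) < S4 (69.9099 km) < S14 (74.6472 km) < S3 (84.3346 km) < S5 (98.5706 km) < S13 (122.4493 km) < …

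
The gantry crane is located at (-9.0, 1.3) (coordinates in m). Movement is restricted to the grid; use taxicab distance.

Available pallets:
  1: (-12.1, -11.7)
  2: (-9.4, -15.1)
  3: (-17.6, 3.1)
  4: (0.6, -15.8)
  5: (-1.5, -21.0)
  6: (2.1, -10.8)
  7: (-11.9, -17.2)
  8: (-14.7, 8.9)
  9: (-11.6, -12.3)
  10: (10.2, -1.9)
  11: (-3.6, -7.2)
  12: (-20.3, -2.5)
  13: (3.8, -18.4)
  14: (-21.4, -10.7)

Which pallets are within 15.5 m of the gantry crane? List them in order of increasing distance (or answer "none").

Distances from (-9.0, 1.3):
1: 16.1 m
2: 16.8 m
3: 10.4 m
4: 26.7 m
5: 29.8 m
6: 23.2 m
7: 21.4 m
8: 13.3 m
9: 16.2 m
10: 22.4 m
11: 13.9 m
12: 15.1 m
13: 32.5 m
14: 24.4 m
Threshold 15.5 m: 3 (10.4 m), 8 (13.3 m), 11 (13.9 m), 12 (15.1 m) are within range.

3, 8, 11, 12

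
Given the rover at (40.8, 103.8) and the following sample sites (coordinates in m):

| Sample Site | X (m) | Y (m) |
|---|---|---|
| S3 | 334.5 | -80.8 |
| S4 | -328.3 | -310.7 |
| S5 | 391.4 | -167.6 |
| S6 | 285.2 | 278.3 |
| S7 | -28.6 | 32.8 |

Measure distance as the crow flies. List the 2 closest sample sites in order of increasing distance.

Distances from (40.8, 103.8):
S3: 346.9 m
S4: 555.0 m
S5: 443.4 m
S6: 300.3 m
S7: 99.3 m
Sorted: S7 (99.3 m) < S6 (300.3 m) < S3 (346.9 m) < S5 (443.4 m) < …

S7, S6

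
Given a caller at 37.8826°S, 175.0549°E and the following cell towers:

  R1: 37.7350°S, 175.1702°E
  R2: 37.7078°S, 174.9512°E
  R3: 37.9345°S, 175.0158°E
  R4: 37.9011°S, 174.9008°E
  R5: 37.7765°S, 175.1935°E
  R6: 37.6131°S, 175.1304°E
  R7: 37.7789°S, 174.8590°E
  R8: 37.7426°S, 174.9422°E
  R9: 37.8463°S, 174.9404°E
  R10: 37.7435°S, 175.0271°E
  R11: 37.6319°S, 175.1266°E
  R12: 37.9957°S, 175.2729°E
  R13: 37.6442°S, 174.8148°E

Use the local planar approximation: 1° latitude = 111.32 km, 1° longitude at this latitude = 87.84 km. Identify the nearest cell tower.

Distances from 37.8826°S, 175.0549°E:
R1: √((0.1476·111.32)² + (0.1153·87.84)²) = √(269.972240 + 102.575412) = 19.3015 km
R2: √((0.1748·111.32)² + (-0.1037·87.84)²) = √(378.642407 + 82.974027) = 21.4853 km
R3: √((-0.0519·111.32)² + (-0.0391·87.84)²) = √(33.379599 + 11.796092) = 6.7213 km
R4: √((-0.0185·111.32)² + (-0.1541·87.84)²) = √(4.241211 + 183.227194) = 13.6919 km
R5: √((0.1061·111.32)² + (0.1386·87.84)²) = √(139.500949 + 148.221470) = 16.9624 km
R6: √((0.2695·111.32)² + (0.0755·87.84)²) = √(900.044401 + 43.982363) = 30.7250 km
R7: √((0.1037·111.32)² + (-0.1959·87.84)²) = √(133.261258 + 296.110308) = 20.7213 km
R8: √((0.1400·111.32)² + (-0.1127·87.84)²) = √(242.885991 + 98.001447) = 18.4631 km
R9: √((0.0363·111.32)² + (-0.1145·87.84)²) = √(16.329002 + 101.156927) = 10.8391 km
R10: √((0.1391·111.32)² + (-0.0278·87.84)²) = √(239.773209 + 5.963130) = 15.6760 km
R11: √((0.2507·111.32)² + (0.0717·87.84)²) = √(778.852222 + 39.666416) = 28.6098 km
R12: √((-0.1131·111.32)² + (0.2180·87.84)²) = √(158.515453 + 366.688797) = 22.9173 km
R13: √((0.2384·111.32)² + (-0.2401·87.84)²) = √(704.301961 + 444.804297) = 33.8985 km
Minimum: R3 at 6.7213 km.

R3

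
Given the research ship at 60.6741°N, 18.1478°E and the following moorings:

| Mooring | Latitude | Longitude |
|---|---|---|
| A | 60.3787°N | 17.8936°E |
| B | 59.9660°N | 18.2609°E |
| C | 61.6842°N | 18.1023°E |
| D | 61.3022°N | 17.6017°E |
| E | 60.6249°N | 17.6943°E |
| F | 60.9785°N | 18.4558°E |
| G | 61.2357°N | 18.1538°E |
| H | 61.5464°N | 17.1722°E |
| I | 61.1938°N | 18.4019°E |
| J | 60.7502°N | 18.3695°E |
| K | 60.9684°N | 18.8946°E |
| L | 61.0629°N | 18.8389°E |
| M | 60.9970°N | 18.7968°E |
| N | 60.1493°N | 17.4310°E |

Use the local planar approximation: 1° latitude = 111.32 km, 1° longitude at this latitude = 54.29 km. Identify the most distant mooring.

C

Distances from 60.6741°N, 18.1478°E:
A: 35.6624 km
B: 79.0645 km
C: 112.4715 km
D: 75.9461 km
E: 25.2223 km
F: 37.7869 km
G: 62.5182 km
H: 110.6101 km
I: 59.4750 km
J: 14.7185 km
K: 52.1259 km
L: 57.2800 km
M: 50.3340 km
N: 70.1952 km
Maximum: C at 112.4715 km.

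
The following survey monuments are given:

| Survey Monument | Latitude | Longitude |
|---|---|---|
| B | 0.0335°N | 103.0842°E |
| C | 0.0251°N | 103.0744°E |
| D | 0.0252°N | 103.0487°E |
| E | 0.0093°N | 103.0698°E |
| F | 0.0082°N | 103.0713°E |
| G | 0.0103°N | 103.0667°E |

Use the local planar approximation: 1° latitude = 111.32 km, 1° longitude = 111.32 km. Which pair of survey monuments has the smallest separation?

Pairwise distances:
B–C: √((-0.0084·111.32)² + (-0.0098·111.32)²) = √(0.874390 + 1.190141) = 1.4368 km
B–D: √((-0.0083·111.32)² + (-0.0355·111.32)²) = √(0.853695 + 15.617197) = 4.0584 km
B–E: √((-0.0242·111.32)² + (-0.0144·111.32)²) = √(7.257334 + 2.569635) = 3.1348 km
B–F: √((-0.0253·111.32)² + (-0.0129·111.32)²) = √(7.932086 + 2.062176) = 3.1614 km
B–G: √((-0.0232·111.32)² + (-0.0175·111.32)²) = √(6.669947 + 3.795094) = 3.2350 km
C–D: √((0.0001·111.32)² + (-0.0257·111.32)²) = √(0.000124 + 8.184886) = 2.8609 km
C–E: √((-0.0158·111.32)² + (-0.0046·111.32)²) = √(3.093574 + 0.262218) = 1.8319 km
C–F: √((-0.0169·111.32)² + (-0.0031·111.32)²) = √(3.539320 + 0.119088) = 1.9127 km
C–G: √((-0.0148·111.32)² + (-0.0077·111.32)²) = √(2.714375 + 0.734730) = 1.8572 km
D–E: √((-0.0159·111.32)² + (0.0211·111.32)²) = √(3.132858 + 5.517106) = 2.9411 km
D–F: √((-0.0170·111.32)² + (0.0226·111.32)²) = √(3.581329 + 6.329411) = 3.1481 km
D–G: √((-0.0149·111.32)² + (0.0180·111.32)²) = √(2.751180 + 4.015054) = 2.6012 km
E–F: √((-0.0011·111.32)² + (0.0015·111.32)²) = √(0.014994 + 0.027882) = 0.2071 km
E–G: √((0.0010·111.32)² + (-0.0031·111.32)²) = √(0.012392 + 0.119088) = 0.3626 km
F–G: √((0.0021·111.32)² + (-0.0046·111.32)²) = √(0.054649 + 0.262218) = 0.5629 km
Closest pair: E–F at 0.2071 km.

E and F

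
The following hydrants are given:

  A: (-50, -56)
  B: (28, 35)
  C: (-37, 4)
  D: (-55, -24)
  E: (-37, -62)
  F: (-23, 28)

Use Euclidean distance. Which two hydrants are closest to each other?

A and E

Pairwise distances:
A–B: 119.9
A–C: 61.4
A–D: 32.4
A–E: 14.3
A–F: 88.2
B–C: 72.0
B–D: 101.8
B–E: 116.8
B–F: 51.5
C–D: 33.3
C–E: 66.0
C–F: 27.8
D–E: 42.0
D–F: 61.1
E–F: 91.1
Closest pair: A–E at 14.3.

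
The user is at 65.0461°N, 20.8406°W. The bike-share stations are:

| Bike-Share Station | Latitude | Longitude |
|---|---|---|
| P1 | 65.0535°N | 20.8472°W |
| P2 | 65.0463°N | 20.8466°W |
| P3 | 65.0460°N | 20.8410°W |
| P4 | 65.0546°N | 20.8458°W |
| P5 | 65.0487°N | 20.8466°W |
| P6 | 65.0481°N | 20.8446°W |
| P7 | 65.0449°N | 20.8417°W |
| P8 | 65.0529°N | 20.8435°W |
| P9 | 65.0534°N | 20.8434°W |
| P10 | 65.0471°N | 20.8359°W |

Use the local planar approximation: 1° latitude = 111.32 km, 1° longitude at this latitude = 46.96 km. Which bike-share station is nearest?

Distances from 65.0461°N, 20.8406°W:
P1: 0.8801 km
P2: 0.2826 km
P3: 0.0218 km
P4: 0.9772 km
P5: 0.4039 km
P6: 0.2913 km
P7: 0.1432 km
P8: 0.7691 km
P9: 0.8232 km
P10: 0.2472 km
Minimum: P3 at 0.0218 km.

P3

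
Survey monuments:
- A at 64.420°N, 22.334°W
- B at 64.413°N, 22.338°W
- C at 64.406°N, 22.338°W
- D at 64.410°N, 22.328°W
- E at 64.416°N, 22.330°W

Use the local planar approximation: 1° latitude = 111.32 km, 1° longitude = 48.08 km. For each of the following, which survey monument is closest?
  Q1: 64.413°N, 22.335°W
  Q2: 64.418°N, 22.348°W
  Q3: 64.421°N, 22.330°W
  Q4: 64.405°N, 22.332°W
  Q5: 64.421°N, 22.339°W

Q1→B; Q2→A; Q3→A; Q4→C; Q5→A

Q1 at 64.413°N, 22.335°W:
  A: √((0.007·111.32)² + (0.001·48.08)²) = √(0.60721498 + 0.00231169) = 0.780722 km
  B: √((0.000·111.32)² + (-0.003·48.08)²) = √(0.00000000 + 0.02080518) = 0.144240 km
  C: √((-0.007·111.32)² + (-0.003·48.08)²) = √(0.60721498 + 0.02080518) = 0.792477 km
  D: √((-0.003·111.32)² + (0.007·48.08)²) = √(0.11152928 + 0.11327263) = 0.474133 km
  E: √((0.003·111.32)² + (0.005·48.08)²) = √(0.11152928 + 0.05779216) = 0.411487 km
  → nearest: B (0.144240 km)
Q2 at 64.418°N, 22.348°W:
  A: √((0.002·111.32)² + (0.014·48.08)²) = √(0.04956857 + 0.45309053) = 0.708985 km
  B: √((-0.005·111.32)² + (0.010·48.08)²) = √(0.30980356 + 0.23116864) = 0.735508 km
  C: √((-0.012·111.32)² + (0.010·48.08)²) = √(1.78446851 + 0.23116864) = 1.419731 km
  D: √((-0.008·111.32)² + (0.020·48.08)²) = √(0.79309711 + 0.92467456) = 1.310638 km
  E: √((-0.002·111.32)² + (0.018·48.08)²) = √(0.04956857 + 0.74898639) = 0.893619 km
  → nearest: A (0.708985 km)
Q3 at 64.421°N, 22.330°W:
  A: √((-0.001·111.32)² + (-0.004·48.08)²) = √(0.01239214 + 0.03698698) = 0.222214 km
  B: √((-0.008·111.32)² + (-0.008·48.08)²) = √(0.79309711 + 0.14794793) = 0.970075 km
  C: √((-0.015·111.32)² + (-0.008·48.08)²) = √(2.78823204 + 0.14794793) = 1.713529 km
  D: √((-0.011·111.32)² + (0.002·48.08)²) = √(1.49944923 + 0.00924675) = 1.228290 km
  E: √((-0.005·111.32)² + (0.000·48.08)²) = √(0.30980356 + 0.00000000) = 0.556600 km
  → nearest: A (0.222214 km)
Q4 at 64.405°N, 22.332°W:
  A: √((0.015·111.32)² + (-0.002·48.08)²) = √(2.78823204 + 0.00924675) = 1.672567 km
  B: √((0.008·111.32)² + (-0.006·48.08)²) = √(0.79309711 + 0.08322071) = 0.936118 km
  C: √((0.001·111.32)² + (-0.006·48.08)²) = √(0.01239214 + 0.08322071) = 0.309213 km
  D: √((0.005·111.32)² + (0.004·48.08)²) = √(0.30980356 + 0.03698698) = 0.588889 km
  E: √((0.011·111.32)² + (0.002·48.08)²) = √(1.49944923 + 0.00924675) = 1.228290 km
  → nearest: C (0.309213 km)
Q5 at 64.421°N, 22.339°W:
  A: √((-0.001·111.32)² + (0.005·48.08)²) = √(0.01239214 + 0.05779216) = 0.264923 km
  B: √((-0.008·111.32)² + (0.001·48.08)²) = √(0.79309711 + 0.00231169) = 0.891857 km
  C: √((-0.015·111.32)² + (0.001·48.08)²) = √(2.78823204 + 0.00231169) = 1.670492 km
  D: √((-0.011·111.32)² + (0.011·48.08)²) = √(1.49944923 + 0.27971405) = 1.333853 km
  E: √((-0.005·111.32)² + (0.009·48.08)²) = √(0.30980356 + 0.18724660) = 0.705018 km
  → nearest: A (0.264923 km)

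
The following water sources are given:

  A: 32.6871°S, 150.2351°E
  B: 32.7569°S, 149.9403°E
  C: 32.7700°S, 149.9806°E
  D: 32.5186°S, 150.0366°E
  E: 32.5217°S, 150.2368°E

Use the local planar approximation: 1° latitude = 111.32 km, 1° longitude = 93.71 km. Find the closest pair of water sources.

Pairwise distances:
A–B: 28.6976 km
A–C: 25.5724 km
A–D: 26.4169 km
A–E: 18.4130 km
B–C: 4.0483 km
B–D: 28.0205 km
B–E: 38.1776 km
C–D: 28.4736 km
C–E: 36.6117 km
D–E: 18.7639 km
Closest pair: B–C at 4.0483 km.

B and C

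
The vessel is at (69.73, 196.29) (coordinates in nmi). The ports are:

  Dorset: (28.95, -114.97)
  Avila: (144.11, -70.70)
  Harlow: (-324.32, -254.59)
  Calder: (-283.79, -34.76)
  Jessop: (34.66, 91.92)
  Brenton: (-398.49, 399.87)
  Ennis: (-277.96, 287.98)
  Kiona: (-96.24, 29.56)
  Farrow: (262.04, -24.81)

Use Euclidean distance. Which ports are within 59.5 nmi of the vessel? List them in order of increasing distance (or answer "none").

none

Distances from (69.73, 196.29):
Dorset: 313.92 nmi
Avila: 277.16 nmi
Harlow: 598.81 nmi
Calder: 422.33 nmi
Jessop: 110.10 nmi
Brenton: 510.56 nmi
Ennis: 359.58 nmi
Kiona: 235.26 nmi
Farrow: 293.03 nmi
Threshold 59.5 nmi: none within range.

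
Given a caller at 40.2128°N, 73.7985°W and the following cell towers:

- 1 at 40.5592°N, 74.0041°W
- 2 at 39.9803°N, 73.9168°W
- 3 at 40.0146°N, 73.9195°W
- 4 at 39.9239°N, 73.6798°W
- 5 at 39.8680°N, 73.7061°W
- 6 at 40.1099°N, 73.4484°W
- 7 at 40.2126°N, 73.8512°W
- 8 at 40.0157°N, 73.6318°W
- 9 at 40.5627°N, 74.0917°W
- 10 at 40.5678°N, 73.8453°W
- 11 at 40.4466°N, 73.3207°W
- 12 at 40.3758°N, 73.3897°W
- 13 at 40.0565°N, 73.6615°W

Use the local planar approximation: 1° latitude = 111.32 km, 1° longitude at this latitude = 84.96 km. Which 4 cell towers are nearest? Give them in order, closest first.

Distances from 40.2128°N, 73.7985°W:
1: √((0.3464·111.32)² + (-0.2056·84.96)²) = √(1486.969847 + 305.123198) = 42.3331 km
2: √((-0.2325·111.32)² + (-0.1183·84.96)²) = √(669.872748 + 101.017937) = 27.7649 km
3: √((-0.1982·111.32)² + (-0.1210·84.96)²) = √(486.803504 + 105.681690) = 24.3410 km
4: √((-0.2889·111.32)² + (0.1187·84.96)²) = √(1034.287983 + 101.702223) = 33.7045 km
5: √((-0.3448·111.32)² + (0.0924·84.96)²) = √(1473.265129 + 61.627273) = 39.1777 km
6: √((-0.1029·111.32)² + (0.3501·84.96)²) = √(131.213085 + 884.735042) = 31.8739 km
7: √((-0.0002·111.32)² + (-0.0527·84.96)²) = √(0.000496 + 20.047039) = 4.4774 km
8: √((-0.1971·111.32)² + (0.1667·84.96)²) = √(481.415029 + 200.585810) = 26.1151 km
9: √((0.3499·111.32)² + (-0.2932·84.96)²) = √(1517.170118 + 620.521651) = 46.2352 km
10: √((0.3550·111.32)² + (-0.0468·84.96)²) = √(1561.719746 + 15.809594) = 39.7181 km
11: √((0.2338·111.32)² + (0.4778·84.96)²) = √(677.384740 + 1647.863743) = 48.2208 km
12: √((0.1630·111.32)² + (0.4088·84.96)²) = √(329.246831 + 1206.287373) = 39.1859 km
13: √((-0.1563·111.32)² + (0.1370·84.96)²) = √(302.736197 + 135.478426) = 20.9336 km
Sorted: 7 (4.4774 km) < 13 (20.9336 km) < 3 (24.3410 km) < 8 (26.1151 km) < 2 (27.7649 km) < 6 (31.8739 km) < …

7, 13, 3, 8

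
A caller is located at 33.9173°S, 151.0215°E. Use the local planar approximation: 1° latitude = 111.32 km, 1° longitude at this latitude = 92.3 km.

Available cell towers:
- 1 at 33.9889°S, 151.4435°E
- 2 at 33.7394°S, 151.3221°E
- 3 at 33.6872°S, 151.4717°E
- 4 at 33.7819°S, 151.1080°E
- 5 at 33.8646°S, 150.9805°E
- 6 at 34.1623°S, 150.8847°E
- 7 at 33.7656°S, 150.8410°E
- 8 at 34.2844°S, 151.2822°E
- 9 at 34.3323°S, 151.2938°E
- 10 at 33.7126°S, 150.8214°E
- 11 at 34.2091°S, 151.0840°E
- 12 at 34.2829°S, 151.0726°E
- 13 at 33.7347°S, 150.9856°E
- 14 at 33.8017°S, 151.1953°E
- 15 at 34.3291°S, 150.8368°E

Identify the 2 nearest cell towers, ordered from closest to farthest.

Distances from 33.9173°S, 151.0215°E:
1: 39.7577 km
2: 34.0881 km
3: 48.8140 km
4: 17.0567 km
5: 6.9812 km
6: 30.0545 km
7: 23.7221 km
8: 47.4237 km
9: 52.5920 km
10: 29.3320 km
11: 32.9914 km
12: 40.9710 km
13: 20.5953 km
14: 20.5655 km
15: 48.9089 km
Sorted: 5 (6.9812 km) < 4 (17.0567 km) < 14 (20.5655 km) < 13 (20.5953 km) < …

5, 4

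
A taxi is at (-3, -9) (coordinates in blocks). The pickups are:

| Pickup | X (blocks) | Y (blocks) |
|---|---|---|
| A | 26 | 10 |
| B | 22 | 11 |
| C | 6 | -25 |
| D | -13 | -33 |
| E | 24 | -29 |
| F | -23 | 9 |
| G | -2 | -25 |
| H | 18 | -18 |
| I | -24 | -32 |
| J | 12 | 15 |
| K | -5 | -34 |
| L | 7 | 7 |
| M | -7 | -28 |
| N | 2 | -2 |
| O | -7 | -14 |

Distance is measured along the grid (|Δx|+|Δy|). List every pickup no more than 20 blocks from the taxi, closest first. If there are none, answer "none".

O, N, G

Distances from (-3, -9):
A: |29| + |19| = 29 + 19 = 48 blocks
B: |25| + |20| = 25 + 20 = 45 blocks
C: |9| + |-16| = 9 + 16 = 25 blocks
D: |-10| + |-24| = 10 + 24 = 34 blocks
E: |27| + |-20| = 27 + 20 = 47 blocks
F: |-20| + |18| = 20 + 18 = 38 blocks
G: |1| + |-16| = 1 + 16 = 17 blocks
H: |21| + |-9| = 21 + 9 = 30 blocks
I: |-21| + |-23| = 21 + 23 = 44 blocks
J: |15| + |24| = 15 + 24 = 39 blocks
K: |-2| + |-25| = 2 + 25 = 27 blocks
L: |10| + |16| = 10 + 16 = 26 blocks
M: |-4| + |-19| = 4 + 19 = 23 blocks
N: |5| + |7| = 5 + 7 = 12 blocks
O: |-4| + |-5| = 4 + 5 = 9 blocks
Threshold 20 blocks: O (9 blocks), N (12 blocks), G (17 blocks) are within range.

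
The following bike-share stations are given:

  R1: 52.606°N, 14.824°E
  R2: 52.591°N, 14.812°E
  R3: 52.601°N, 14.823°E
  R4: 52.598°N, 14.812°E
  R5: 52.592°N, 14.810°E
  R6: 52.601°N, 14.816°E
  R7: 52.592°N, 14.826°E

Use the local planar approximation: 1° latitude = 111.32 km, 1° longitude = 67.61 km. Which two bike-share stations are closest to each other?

Pairwise distances:
R1–R2: √((-0.015·111.32)² + (-0.012·67.61)²) = √(2.78823 + 0.65824) = 1.856 km
R1–R3: √((-0.005·111.32)² + (-0.001·67.61)²) = √(0.30980 + 0.00457) = 0.561 km
R1–R4: √((-0.008·111.32)² + (-0.012·67.61)²) = √(0.79310 + 0.65824) = 1.205 km
R1–R5: √((-0.014·111.32)² + (-0.014·67.61)²) = √(2.42886 + 0.89594) = 1.823 km
R1–R6: √((-0.005·111.32)² + (-0.008·67.61)²) = √(0.30980 + 0.29255) = 0.776 km
R1–R7: √((-0.014·111.32)² + (0.002·67.61)²) = √(2.42886 + 0.01828) = 1.564 km
R2–R3: √((0.010·111.32)² + (0.011·67.61)²) = √(1.23921 + 0.55310) = 1.339 km
R2–R4: √((0.007·111.32)² + (0.000·67.61)²) = √(0.60721 + 0.00000) = 0.779 km
R2–R5: √((0.001·111.32)² + (-0.002·67.61)²) = √(0.01239 + 0.01828) = 0.175 km
R2–R6: √((0.010·111.32)² + (0.004·67.61)²) = √(1.23921 + 0.07314) = 1.146 km
R2–R7: √((0.001·111.32)² + (0.014·67.61)²) = √(0.01239 + 0.89594) = 0.953 km
R3–R4: √((-0.003·111.32)² + (-0.011·67.61)²) = √(0.11153 + 0.55310) = 0.815 km
R3–R5: √((-0.009·111.32)² + (-0.013·67.61)²) = √(1.00376 + 0.77252) = 1.333 km
R3–R6: √((0.000·111.32)² + (-0.007·67.61)²) = √(0.00000 + 0.22398) = 0.473 km
R3–R7: √((-0.009·111.32)² + (0.003·67.61)²) = √(1.00376 + 0.04114) = 1.022 km
R4–R5: √((-0.006·111.32)² + (-0.002·67.61)²) = √(0.44612 + 0.01828) = 0.681 km
R4–R6: √((0.003·111.32)² + (0.004·67.61)²) = √(0.11153 + 0.07314) = 0.430 km
R4–R7: √((-0.006·111.32)² + (0.014·67.61)²) = √(0.44612 + 0.89594) = 1.158 km
R5–R6: √((0.009·111.32)² + (0.006·67.61)²) = √(1.00376 + 0.16456) = 1.081 km
R5–R7: √((0.000·111.32)² + (0.016·67.61)²) = √(0.00000 + 1.17020) = 1.082 km
R6–R7: √((-0.009·111.32)² + (0.010·67.61)²) = √(1.00376 + 0.45711) = 1.209 km
Closest pair: R2–R5 at 0.175 km.

R2 and R5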